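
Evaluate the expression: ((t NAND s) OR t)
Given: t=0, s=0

Substituting: ((0 NAND 0) OR 0)
= 1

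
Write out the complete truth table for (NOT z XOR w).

z | w | Output
--------------
0 | 0 | 1
0 | 1 | 0
1 | 0 | 0
1 | 1 | 1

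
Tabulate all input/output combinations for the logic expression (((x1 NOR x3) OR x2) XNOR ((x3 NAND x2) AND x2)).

x2 | x3 | x1 | Output
---------------------
0 | 0 | 0 | 0
0 | 0 | 1 | 1
0 | 1 | 0 | 1
0 | 1 | 1 | 1
1 | 0 | 0 | 1
1 | 0 | 1 | 1
1 | 1 | 0 | 0
1 | 1 | 1 | 0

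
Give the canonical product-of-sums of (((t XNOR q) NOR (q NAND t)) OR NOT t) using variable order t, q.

ΠM(2, 3) = (NOT t OR q) AND (NOT t OR NOT q)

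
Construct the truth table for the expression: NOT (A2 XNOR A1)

A2 | A1 | Output
----------------
0 | 0 | 0
0 | 1 | 1
1 | 0 | 1
1 | 1 | 0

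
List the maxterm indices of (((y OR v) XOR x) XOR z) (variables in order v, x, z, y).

ΠM(0, 3, 5, 6, 10, 11, 12, 13) = (v OR x OR z OR y) AND (v OR x OR NOT z OR NOT y) AND (v OR NOT x OR z OR NOT y) AND (v OR NOT x OR NOT z OR y) AND (NOT v OR x OR NOT z OR y) AND (NOT v OR x OR NOT z OR NOT y) AND (NOT v OR NOT x OR z OR y) AND (NOT v OR NOT x OR z OR NOT y)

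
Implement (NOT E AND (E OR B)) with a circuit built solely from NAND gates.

(((E NAND E) NAND ((E NAND E) NAND (B NAND B))) NAND ((E NAND E) NAND ((E NAND E) NAND (B NAND B))))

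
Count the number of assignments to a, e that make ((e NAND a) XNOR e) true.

Satisfying assignments: (0,1)
Count: 1 out of 4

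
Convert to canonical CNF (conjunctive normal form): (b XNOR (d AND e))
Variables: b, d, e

(b OR NOT d OR NOT e) AND (NOT b OR d OR e) AND (NOT b OR d OR NOT e) AND (NOT b OR NOT d OR e)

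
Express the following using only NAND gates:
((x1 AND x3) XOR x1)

((((x1 NAND x3) NAND (x1 NAND x3)) NAND (((x1 NAND x3) NAND (x1 NAND x3)) NAND x1)) NAND (x1 NAND (((x1 NAND x3) NAND (x1 NAND x3)) NAND x1)))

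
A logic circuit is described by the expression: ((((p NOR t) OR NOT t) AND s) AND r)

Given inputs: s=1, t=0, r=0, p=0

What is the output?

Substituting: ((((0 NOR 0) OR NOT 0) AND 1) AND 0)
= 0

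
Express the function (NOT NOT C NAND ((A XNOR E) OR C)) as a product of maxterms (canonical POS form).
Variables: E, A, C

ΠM(1, 3, 5, 7) = (E OR A OR NOT C) AND (E OR NOT A OR NOT C) AND (NOT E OR A OR NOT C) AND (NOT E OR NOT A OR NOT C)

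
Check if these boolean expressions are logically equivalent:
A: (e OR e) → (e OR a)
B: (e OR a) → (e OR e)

No, Converse is not equivalent to original (counterexample: a=1, e=0)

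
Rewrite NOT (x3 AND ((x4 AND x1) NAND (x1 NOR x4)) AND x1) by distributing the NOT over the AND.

NOT x3 OR NOT ((x4 AND x1) NAND (x1 NOR x4)) OR NOT x1
De Morgan's: NOT(AND of terms) = OR of negations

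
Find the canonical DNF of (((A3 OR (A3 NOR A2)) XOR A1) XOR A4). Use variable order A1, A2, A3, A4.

(NOT A1 AND NOT A2 AND NOT A3 AND NOT A4) OR (NOT A1 AND NOT A2 AND A3 AND NOT A4) OR (NOT A1 AND A2 AND NOT A3 AND A4) OR (NOT A1 AND A2 AND A3 AND NOT A4) OR (A1 AND NOT A2 AND NOT A3 AND A4) OR (A1 AND NOT A2 AND A3 AND A4) OR (A1 AND A2 AND NOT A3 AND NOT A4) OR (A1 AND A2 AND A3 AND A4)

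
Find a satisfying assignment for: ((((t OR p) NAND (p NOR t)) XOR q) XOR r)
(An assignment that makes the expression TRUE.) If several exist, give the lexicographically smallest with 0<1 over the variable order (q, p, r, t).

q=0, p=0, r=0, t=0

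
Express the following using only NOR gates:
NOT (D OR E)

(((D NOR E) NOR (D NOR E)) NOR ((D NOR E) NOR (D NOR E)))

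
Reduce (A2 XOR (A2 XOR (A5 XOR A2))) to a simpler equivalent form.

By XOR self-cancellation ((E XOR v) XOR v = E):
= (A5 XOR A2)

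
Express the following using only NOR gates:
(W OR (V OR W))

((W NOR ((V NOR W) NOR (V NOR W))) NOR (W NOR ((V NOR W) NOR (V NOR W))))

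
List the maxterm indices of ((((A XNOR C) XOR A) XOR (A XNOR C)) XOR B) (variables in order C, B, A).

ΠM(0, 3, 4, 7) = (C OR B OR A) AND (C OR NOT B OR NOT A) AND (NOT C OR B OR A) AND (NOT C OR NOT B OR NOT A)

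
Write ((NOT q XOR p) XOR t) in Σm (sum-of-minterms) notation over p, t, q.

Σm(0, 3, 5, 6) = (NOT p AND NOT t AND NOT q) OR (NOT p AND t AND q) OR (p AND NOT t AND q) OR (p AND t AND NOT q)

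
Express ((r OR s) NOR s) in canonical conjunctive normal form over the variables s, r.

(s OR NOT r) AND (NOT s OR r) AND (NOT s OR NOT r)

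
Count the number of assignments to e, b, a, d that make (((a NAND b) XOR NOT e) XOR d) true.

Satisfying assignments: (0,0,0,1), (0,0,1,1), (0,1,0,1), (0,1,1,0), (1,0,0,0), (1,0,1,0), (1,1,0,0), (1,1,1,1)
Count: 8 out of 16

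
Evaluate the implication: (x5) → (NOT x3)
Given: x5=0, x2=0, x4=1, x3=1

Antecedent (x5) = 0; consequent (NOT x3) = 0.
0 → 0 = 1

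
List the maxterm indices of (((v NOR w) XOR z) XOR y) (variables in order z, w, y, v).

ΠM(1, 2, 4, 5, 8, 11, 14, 15) = (z OR w OR y OR NOT v) AND (z OR w OR NOT y OR v) AND (z OR NOT w OR y OR v) AND (z OR NOT w OR y OR NOT v) AND (NOT z OR w OR y OR v) AND (NOT z OR w OR NOT y OR NOT v) AND (NOT z OR NOT w OR NOT y OR v) AND (NOT z OR NOT w OR NOT y OR NOT v)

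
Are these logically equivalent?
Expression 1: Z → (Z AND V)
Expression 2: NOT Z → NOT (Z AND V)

No, Inverse is not equivalent to original (counterexample: Z=1, V=0)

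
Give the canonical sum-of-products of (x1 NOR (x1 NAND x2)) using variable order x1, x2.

Σm() = FALSE (no minterms)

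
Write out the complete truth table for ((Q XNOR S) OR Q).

S | Q | Output
--------------
0 | 0 | 1
0 | 1 | 1
1 | 0 | 0
1 | 1 | 1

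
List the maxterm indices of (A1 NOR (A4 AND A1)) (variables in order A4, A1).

ΠM(1, 3) = (A4 OR NOT A1) AND (NOT A4 OR NOT A1)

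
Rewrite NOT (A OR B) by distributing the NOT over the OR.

NOT A AND NOT B
De Morgan's: NOT(OR of terms) = AND of negations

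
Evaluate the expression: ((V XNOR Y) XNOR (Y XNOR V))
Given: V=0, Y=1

Substituting: ((0 XNOR 1) XNOR (1 XNOR 0))
= 1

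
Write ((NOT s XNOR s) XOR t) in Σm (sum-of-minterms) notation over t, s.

Σm(2, 3) = (t AND NOT s) OR (t AND s)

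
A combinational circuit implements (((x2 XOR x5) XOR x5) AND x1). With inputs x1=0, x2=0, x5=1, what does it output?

Substituting: (((0 XOR 1) XOR 1) AND 0)
= 0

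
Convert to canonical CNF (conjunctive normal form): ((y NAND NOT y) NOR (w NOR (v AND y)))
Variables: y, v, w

(y OR v OR w) AND (y OR v OR NOT w) AND (y OR NOT v OR w) AND (y OR NOT v OR NOT w) AND (NOT y OR v OR w) AND (NOT y OR v OR NOT w) AND (NOT y OR NOT v OR w) AND (NOT y OR NOT v OR NOT w)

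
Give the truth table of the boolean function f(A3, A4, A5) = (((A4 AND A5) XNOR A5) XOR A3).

A3 | A4 | A5 | Output
---------------------
0 | 0 | 0 | 1
0 | 0 | 1 | 0
0 | 1 | 0 | 1
0 | 1 | 1 | 1
1 | 0 | 0 | 0
1 | 0 | 1 | 1
1 | 1 | 0 | 0
1 | 1 | 1 | 0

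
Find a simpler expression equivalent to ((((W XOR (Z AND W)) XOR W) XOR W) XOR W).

By XOR self-cancellation ((E XOR v) XOR v = E) then XOR self-cancellation ((E XOR v) XOR v = E):
= (Z AND W)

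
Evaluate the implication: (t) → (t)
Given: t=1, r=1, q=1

Antecedent (t) = 1; consequent (t) = 1.
1 → 1 = 1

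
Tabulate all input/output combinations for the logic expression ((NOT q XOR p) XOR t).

p | q | t | Output
------------------
0 | 0 | 0 | 1
0 | 0 | 1 | 0
0 | 1 | 0 | 0
0 | 1 | 1 | 1
1 | 0 | 0 | 0
1 | 0 | 1 | 1
1 | 1 | 0 | 1
1 | 1 | 1 | 0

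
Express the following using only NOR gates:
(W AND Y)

((W NOR W) NOR (Y NOR Y))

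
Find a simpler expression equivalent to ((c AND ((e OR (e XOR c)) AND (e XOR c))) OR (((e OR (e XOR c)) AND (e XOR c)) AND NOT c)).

By distribution ((E AND v) OR (E AND NOT v) = E) then absorption (E AND (E OR v) = E):
= (e XOR c)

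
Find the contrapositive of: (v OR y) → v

Contrapositive: NOT v → NOT (v OR y)
Note: A statement and its contrapositive are logically equivalent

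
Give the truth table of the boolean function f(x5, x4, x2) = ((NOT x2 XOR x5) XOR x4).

x5 | x4 | x2 | Output
---------------------
0 | 0 | 0 | 1
0 | 0 | 1 | 0
0 | 1 | 0 | 0
0 | 1 | 1 | 1
1 | 0 | 0 | 0
1 | 0 | 1 | 1
1 | 1 | 0 | 1
1 | 1 | 1 | 0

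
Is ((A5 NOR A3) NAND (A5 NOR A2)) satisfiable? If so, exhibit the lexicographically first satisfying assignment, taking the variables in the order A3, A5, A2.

A3=0, A5=0, A2=1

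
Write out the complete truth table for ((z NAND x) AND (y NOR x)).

z | y | x | Output
------------------
0 | 0 | 0 | 1
0 | 0 | 1 | 0
0 | 1 | 0 | 0
0 | 1 | 1 | 0
1 | 0 | 0 | 1
1 | 0 | 1 | 0
1 | 1 | 0 | 0
1 | 1 | 1 | 0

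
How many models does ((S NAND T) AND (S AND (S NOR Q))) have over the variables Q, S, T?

No assignment satisfies the expression.
Count: 0 out of 8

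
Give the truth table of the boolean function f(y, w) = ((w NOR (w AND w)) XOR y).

y | w | Output
--------------
0 | 0 | 1
0 | 1 | 0
1 | 0 | 0
1 | 1 | 1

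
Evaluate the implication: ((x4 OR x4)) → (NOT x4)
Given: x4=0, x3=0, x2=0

Antecedent ((x4 OR x4)) = 0; consequent (NOT x4) = 1.
0 → 1 = 1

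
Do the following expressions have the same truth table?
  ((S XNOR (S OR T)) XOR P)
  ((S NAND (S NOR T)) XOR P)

No. Counterexample: with P=0, S=0, T=1, Expression 1 = 0 but Expression 2 = 1.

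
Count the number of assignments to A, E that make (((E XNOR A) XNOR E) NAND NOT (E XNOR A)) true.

Satisfying assignments: (0,0), (0,1), (1,1)
Count: 3 out of 4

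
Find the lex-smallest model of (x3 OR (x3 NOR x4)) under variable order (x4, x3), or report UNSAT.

x4=0, x3=0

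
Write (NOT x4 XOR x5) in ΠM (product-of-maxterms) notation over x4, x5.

ΠM(1, 2) = (x4 OR NOT x5) AND (NOT x4 OR x5)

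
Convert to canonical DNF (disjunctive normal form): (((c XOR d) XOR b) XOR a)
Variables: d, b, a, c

(NOT d AND NOT b AND NOT a AND c) OR (NOT d AND NOT b AND a AND NOT c) OR (NOT d AND b AND NOT a AND NOT c) OR (NOT d AND b AND a AND c) OR (d AND NOT b AND NOT a AND NOT c) OR (d AND NOT b AND a AND c) OR (d AND b AND NOT a AND c) OR (d AND b AND a AND NOT c)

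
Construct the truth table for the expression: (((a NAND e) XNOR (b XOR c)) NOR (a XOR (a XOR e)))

e | b | a | c | Output
----------------------
0 | 0 | 0 | 0 | 1
0 | 0 | 0 | 1 | 0
0 | 0 | 1 | 0 | 1
0 | 0 | 1 | 1 | 0
0 | 1 | 0 | 0 | 0
0 | 1 | 0 | 1 | 1
0 | 1 | 1 | 0 | 0
0 | 1 | 1 | 1 | 1
1 | 0 | 0 | 0 | 0
1 | 0 | 0 | 1 | 0
1 | 0 | 1 | 0 | 0
1 | 0 | 1 | 1 | 0
1 | 1 | 0 | 0 | 0
1 | 1 | 0 | 1 | 0
1 | 1 | 1 | 0 | 0
1 | 1 | 1 | 1 | 0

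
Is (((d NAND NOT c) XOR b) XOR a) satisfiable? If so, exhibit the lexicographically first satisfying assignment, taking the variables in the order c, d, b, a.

c=0, d=0, b=0, a=0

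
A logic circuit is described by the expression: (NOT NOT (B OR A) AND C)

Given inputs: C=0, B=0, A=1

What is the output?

Substituting: (NOT NOT (0 OR 1) AND 0)
= 0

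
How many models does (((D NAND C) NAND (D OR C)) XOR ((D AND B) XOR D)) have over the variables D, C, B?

Satisfying assignments: (0,0,0), (0,0,1), (1,0,0), (1,1,1)
Count: 4 out of 8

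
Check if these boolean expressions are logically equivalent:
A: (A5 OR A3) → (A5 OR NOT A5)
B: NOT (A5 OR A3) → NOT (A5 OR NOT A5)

No, Inverse is not equivalent to original (counterexample: A5=0, A3=0, A2=0)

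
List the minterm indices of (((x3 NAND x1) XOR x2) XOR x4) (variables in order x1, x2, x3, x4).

Σm(0, 2, 5, 7, 8, 11, 13, 14) = (NOT x1 AND NOT x2 AND NOT x3 AND NOT x4) OR (NOT x1 AND NOT x2 AND x3 AND NOT x4) OR (NOT x1 AND x2 AND NOT x3 AND x4) OR (NOT x1 AND x2 AND x3 AND x4) OR (x1 AND NOT x2 AND NOT x3 AND NOT x4) OR (x1 AND NOT x2 AND x3 AND x4) OR (x1 AND x2 AND NOT x3 AND x4) OR (x1 AND x2 AND x3 AND NOT x4)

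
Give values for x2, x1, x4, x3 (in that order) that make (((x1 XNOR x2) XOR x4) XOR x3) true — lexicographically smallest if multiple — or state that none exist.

x2=0, x1=0, x4=0, x3=0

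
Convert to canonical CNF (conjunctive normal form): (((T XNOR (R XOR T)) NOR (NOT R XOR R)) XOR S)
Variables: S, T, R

(S OR T OR R) AND (S OR T OR NOT R) AND (S OR NOT T OR R) AND (S OR NOT T OR NOT R)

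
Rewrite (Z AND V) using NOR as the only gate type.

((Z NOR Z) NOR (V NOR V))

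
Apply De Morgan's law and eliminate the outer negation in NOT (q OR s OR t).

NOT q AND NOT s AND NOT t
De Morgan's: NOT(OR of terms) = AND of negations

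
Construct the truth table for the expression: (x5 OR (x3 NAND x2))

x5 | x3 | x2 | Output
---------------------
0 | 0 | 0 | 1
0 | 0 | 1 | 1
0 | 1 | 0 | 1
0 | 1 | 1 | 0
1 | 0 | 0 | 1
1 | 0 | 1 | 1
1 | 1 | 0 | 1
1 | 1 | 1 | 1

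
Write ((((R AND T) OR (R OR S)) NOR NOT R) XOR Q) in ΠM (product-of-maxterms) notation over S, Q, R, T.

ΠM(0, 1, 2, 3, 8, 9, 10, 11) = (S OR Q OR R OR T) AND (S OR Q OR R OR NOT T) AND (S OR Q OR NOT R OR T) AND (S OR Q OR NOT R OR NOT T) AND (NOT S OR Q OR R OR T) AND (NOT S OR Q OR R OR NOT T) AND (NOT S OR Q OR NOT R OR T) AND (NOT S OR Q OR NOT R OR NOT T)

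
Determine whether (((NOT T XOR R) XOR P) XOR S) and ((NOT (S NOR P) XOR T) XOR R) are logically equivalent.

No. Counterexample: with T=0, R=0, P=0, S=0, Expression 1 = 1 but Expression 2 = 0.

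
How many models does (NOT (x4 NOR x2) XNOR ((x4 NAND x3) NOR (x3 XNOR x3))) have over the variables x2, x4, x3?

Satisfying assignments: (0,0,0), (0,0,1)
Count: 2 out of 8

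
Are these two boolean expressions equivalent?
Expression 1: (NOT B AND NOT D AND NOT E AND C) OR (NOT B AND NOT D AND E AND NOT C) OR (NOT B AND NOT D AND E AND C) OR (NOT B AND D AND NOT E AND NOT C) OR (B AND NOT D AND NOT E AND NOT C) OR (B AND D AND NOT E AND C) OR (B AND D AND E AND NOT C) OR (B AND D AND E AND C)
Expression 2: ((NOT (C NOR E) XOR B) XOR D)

Yes, they are equivalent — the two output columns agree on all 16 assignments:
B | D | E | C | Expression 1 | Expression 2
-------------------------------------------
0 | 0 | 0 | 0 | 0 | 0
0 | 0 | 0 | 1 | 1 | 1
0 | 0 | 1 | 0 | 1 | 1
0 | 0 | 1 | 1 | 1 | 1
0 | 1 | 0 | 0 | 1 | 1
0 | 1 | 0 | 1 | 0 | 0
0 | 1 | 1 | 0 | 0 | 0
0 | 1 | 1 | 1 | 0 | 0
1 | 0 | 0 | 0 | 1 | 1
1 | 0 | 0 | 1 | 0 | 0
1 | 0 | 1 | 0 | 0 | 0
1 | 0 | 1 | 1 | 0 | 0
1 | 1 | 0 | 0 | 0 | 0
1 | 1 | 0 | 1 | 1 | 1
1 | 1 | 1 | 0 | 1 | 1
1 | 1 | 1 | 1 | 1 | 1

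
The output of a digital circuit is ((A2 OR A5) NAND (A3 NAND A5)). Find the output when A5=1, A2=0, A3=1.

Substituting: ((0 OR 1) NAND (1 NAND 1))
= 1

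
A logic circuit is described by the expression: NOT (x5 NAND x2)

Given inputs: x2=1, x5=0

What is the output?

Substituting: NOT (0 NAND 1)
= 0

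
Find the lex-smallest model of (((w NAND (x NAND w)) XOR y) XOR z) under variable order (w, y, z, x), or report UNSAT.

w=0, y=0, z=0, x=0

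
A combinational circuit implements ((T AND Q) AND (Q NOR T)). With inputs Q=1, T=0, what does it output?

Substituting: ((0 AND 1) AND (1 NOR 0))
= 0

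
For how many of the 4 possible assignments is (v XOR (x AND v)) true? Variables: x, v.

Satisfying assignments: (0,1)
Count: 1 out of 4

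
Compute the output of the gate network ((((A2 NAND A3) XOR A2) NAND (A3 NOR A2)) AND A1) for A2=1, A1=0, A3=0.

Substituting: ((((1 NAND 0) XOR 1) NAND (0 NOR 1)) AND 0)
= 0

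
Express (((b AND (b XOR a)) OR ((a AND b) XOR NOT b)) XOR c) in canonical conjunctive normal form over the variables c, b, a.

(NOT c OR b OR a) AND (NOT c OR b OR NOT a) AND (NOT c OR NOT b OR a) AND (NOT c OR NOT b OR NOT a)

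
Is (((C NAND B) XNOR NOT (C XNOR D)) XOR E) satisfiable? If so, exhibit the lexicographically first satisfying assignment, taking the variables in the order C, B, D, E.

C=0, B=0, D=0, E=1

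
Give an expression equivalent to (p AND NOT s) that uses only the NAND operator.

((p NAND (s NAND s)) NAND (p NAND (s NAND s)))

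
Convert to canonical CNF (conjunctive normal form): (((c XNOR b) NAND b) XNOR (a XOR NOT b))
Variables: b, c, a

(b OR c OR NOT a) AND (b OR NOT c OR NOT a) AND (NOT b OR c OR a) AND (NOT b OR NOT c OR NOT a)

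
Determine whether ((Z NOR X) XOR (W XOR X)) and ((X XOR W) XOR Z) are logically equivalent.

No. Counterexample: with X=0, Z=0, W=0, Expression 1 = 1 but Expression 2 = 0.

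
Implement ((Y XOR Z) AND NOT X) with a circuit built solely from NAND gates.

((((Y NAND (Y NAND Z)) NAND (Z NAND (Y NAND Z))) NAND (X NAND X)) NAND (((Y NAND (Y NAND Z)) NAND (Z NAND (Y NAND Z))) NAND (X NAND X)))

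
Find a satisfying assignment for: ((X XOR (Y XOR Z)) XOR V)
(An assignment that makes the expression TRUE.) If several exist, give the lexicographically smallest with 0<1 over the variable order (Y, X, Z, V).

Y=0, X=0, Z=0, V=1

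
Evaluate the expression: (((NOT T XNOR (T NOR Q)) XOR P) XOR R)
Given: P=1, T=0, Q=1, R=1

Substituting: (((NOT 0 XNOR (0 NOR 1)) XOR 1) XOR 1)
= 0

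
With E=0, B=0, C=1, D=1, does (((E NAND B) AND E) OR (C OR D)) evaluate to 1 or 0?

Substituting: (((0 NAND 0) AND 0) OR (1 OR 1))
= 1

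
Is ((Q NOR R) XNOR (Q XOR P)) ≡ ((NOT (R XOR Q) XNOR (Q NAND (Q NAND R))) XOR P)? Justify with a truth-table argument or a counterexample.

No. Counterexample: with Q=0, R=0, P=0, Expression 1 = 0 but Expression 2 = 1.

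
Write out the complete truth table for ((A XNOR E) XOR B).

A | B | E | Output
------------------
0 | 0 | 0 | 1
0 | 0 | 1 | 0
0 | 1 | 0 | 0
0 | 1 | 1 | 1
1 | 0 | 0 | 0
1 | 0 | 1 | 1
1 | 1 | 0 | 1
1 | 1 | 1 | 0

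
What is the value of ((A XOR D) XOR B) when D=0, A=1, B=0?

Substituting: ((1 XOR 0) XOR 0)
= 1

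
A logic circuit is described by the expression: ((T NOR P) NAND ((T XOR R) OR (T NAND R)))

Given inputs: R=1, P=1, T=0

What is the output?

Substituting: ((0 NOR 1) NAND ((0 XOR 1) OR (0 NAND 1)))
= 1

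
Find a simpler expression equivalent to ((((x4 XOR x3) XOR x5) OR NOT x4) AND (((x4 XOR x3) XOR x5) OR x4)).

By distribution ((E OR v) AND (E OR NOT v) = E):
= ((x4 XOR x3) XOR x5)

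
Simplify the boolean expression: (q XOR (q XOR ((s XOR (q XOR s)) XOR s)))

By XOR self-cancellation ((E XOR v) XOR v = E) then XOR self-cancellation ((E XOR v) XOR v = E):
= (q XOR s)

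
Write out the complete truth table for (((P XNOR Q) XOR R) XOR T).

R | Q | T | P | Output
----------------------
0 | 0 | 0 | 0 | 1
0 | 0 | 0 | 1 | 0
0 | 0 | 1 | 0 | 0
0 | 0 | 1 | 1 | 1
0 | 1 | 0 | 0 | 0
0 | 1 | 0 | 1 | 1
0 | 1 | 1 | 0 | 1
0 | 1 | 1 | 1 | 0
1 | 0 | 0 | 0 | 0
1 | 0 | 0 | 1 | 1
1 | 0 | 1 | 0 | 1
1 | 0 | 1 | 1 | 0
1 | 1 | 0 | 0 | 1
1 | 1 | 0 | 1 | 0
1 | 1 | 1 | 0 | 0
1 | 1 | 1 | 1 | 1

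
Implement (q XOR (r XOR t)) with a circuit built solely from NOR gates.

((((q NOR ((((r NOR t) NOR (r NOR t)) NOR ((r NOR t) NOR (r NOR t))) NOR ((((r NOR r) NOR (t NOR t)) NOR ((r NOR r) NOR (t NOR t))) NOR (((r NOR r) NOR (t NOR t)) NOR ((r NOR r) NOR (t NOR t)))))) NOR (q NOR ((((r NOR t) NOR (r NOR t)) NOR ((r NOR t) NOR (r NOR t))) NOR ((((r NOR r) NOR (t NOR t)) NOR ((r NOR r) NOR (t NOR t))) NOR (((r NOR r) NOR (t NOR t)) NOR ((r NOR r) NOR (t NOR t))))))) NOR ((q NOR ((((r NOR t) NOR (r NOR t)) NOR ((r NOR t) NOR (r NOR t))) NOR ((((r NOR r) NOR (t NOR t)) NOR ((r NOR r) NOR (t NOR t))) NOR (((r NOR r) NOR (t NOR t)) NOR ((r NOR r) NOR (t NOR t)))))) NOR (q NOR ((((r NOR t) NOR (r NOR t)) NOR ((r NOR t) NOR (r NOR t))) NOR ((((r NOR r) NOR (t NOR t)) NOR ((r NOR r) NOR (t NOR t))) NOR (((r NOR r) NOR (t NOR t)) NOR ((r NOR r) NOR (t NOR t)))))))) NOR ((((q NOR q) NOR (((((r NOR t) NOR (r NOR t)) NOR ((r NOR t) NOR (r NOR t))) NOR ((((r NOR r) NOR (t NOR t)) NOR ((r NOR r) NOR (t NOR t))) NOR (((r NOR r) NOR (t NOR t)) NOR ((r NOR r) NOR (t NOR t))))) NOR ((((r NOR t) NOR (r NOR t)) NOR ((r NOR t) NOR (r NOR t))) NOR ((((r NOR r) NOR (t NOR t)) NOR ((r NOR r) NOR (t NOR t))) NOR (((r NOR r) NOR (t NOR t)) NOR ((r NOR r) NOR (t NOR t))))))) NOR ((q NOR q) NOR (((((r NOR t) NOR (r NOR t)) NOR ((r NOR t) NOR (r NOR t))) NOR ((((r NOR r) NOR (t NOR t)) NOR ((r NOR r) NOR (t NOR t))) NOR (((r NOR r) NOR (t NOR t)) NOR ((r NOR r) NOR (t NOR t))))) NOR ((((r NOR t) NOR (r NOR t)) NOR ((r NOR t) NOR (r NOR t))) NOR ((((r NOR r) NOR (t NOR t)) NOR ((r NOR r) NOR (t NOR t))) NOR (((r NOR r) NOR (t NOR t)) NOR ((r NOR r) NOR (t NOR t)))))))) NOR (((q NOR q) NOR (((((r NOR t) NOR (r NOR t)) NOR ((r NOR t) NOR (r NOR t))) NOR ((((r NOR r) NOR (t NOR t)) NOR ((r NOR r) NOR (t NOR t))) NOR (((r NOR r) NOR (t NOR t)) NOR ((r NOR r) NOR (t NOR t))))) NOR ((((r NOR t) NOR (r NOR t)) NOR ((r NOR t) NOR (r NOR t))) NOR ((((r NOR r) NOR (t NOR t)) NOR ((r NOR r) NOR (t NOR t))) NOR (((r NOR r) NOR (t NOR t)) NOR ((r NOR r) NOR (t NOR t))))))) NOR ((q NOR q) NOR (((((r NOR t) NOR (r NOR t)) NOR ((r NOR t) NOR (r NOR t))) NOR ((((r NOR r) NOR (t NOR t)) NOR ((r NOR r) NOR (t NOR t))) NOR (((r NOR r) NOR (t NOR t)) NOR ((r NOR r) NOR (t NOR t))))) NOR ((((r NOR t) NOR (r NOR t)) NOR ((r NOR t) NOR (r NOR t))) NOR ((((r NOR r) NOR (t NOR t)) NOR ((r NOR r) NOR (t NOR t))) NOR (((r NOR r) NOR (t NOR t)) NOR ((r NOR r) NOR (t NOR t))))))))))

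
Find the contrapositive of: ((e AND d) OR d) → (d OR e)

Contrapositive: NOT (d OR e) → NOT ((e AND d) OR d)
Note: A statement and its contrapositive are logically equivalent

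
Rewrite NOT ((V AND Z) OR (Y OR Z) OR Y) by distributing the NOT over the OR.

NOT (V AND Z) AND NOT (Y OR Z) AND NOT Y
De Morgan's: NOT(OR of terms) = AND of negations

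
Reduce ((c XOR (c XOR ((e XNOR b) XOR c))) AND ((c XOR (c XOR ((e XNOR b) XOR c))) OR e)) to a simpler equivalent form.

By absorption (E AND (E OR v) = E) then XOR self-cancellation ((E XOR v) XOR v = E):
= ((e XNOR b) XOR c)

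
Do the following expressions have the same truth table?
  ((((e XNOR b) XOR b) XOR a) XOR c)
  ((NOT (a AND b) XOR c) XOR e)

No. Counterexample: with b=0, a=1, c=0, e=0, Expression 1 = 0 but Expression 2 = 1.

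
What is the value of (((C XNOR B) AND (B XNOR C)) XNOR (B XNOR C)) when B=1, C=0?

Substituting: (((0 XNOR 1) AND (1 XNOR 0)) XNOR (1 XNOR 0))
= 1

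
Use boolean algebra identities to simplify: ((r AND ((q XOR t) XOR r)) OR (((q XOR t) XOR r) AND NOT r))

By distribution ((E AND v) OR (E AND NOT v) = E):
= ((q XOR t) XOR r)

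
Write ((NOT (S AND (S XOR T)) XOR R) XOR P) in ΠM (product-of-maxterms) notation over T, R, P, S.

ΠM(1, 2, 4, 7, 10, 11, 12, 13) = (T OR R OR P OR NOT S) AND (T OR R OR NOT P OR S) AND (T OR NOT R OR P OR S) AND (T OR NOT R OR NOT P OR NOT S) AND (NOT T OR R OR NOT P OR S) AND (NOT T OR R OR NOT P OR NOT S) AND (NOT T OR NOT R OR P OR S) AND (NOT T OR NOT R OR P OR NOT S)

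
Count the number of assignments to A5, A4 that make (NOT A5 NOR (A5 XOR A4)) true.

Satisfying assignments: (1,1)
Count: 1 out of 4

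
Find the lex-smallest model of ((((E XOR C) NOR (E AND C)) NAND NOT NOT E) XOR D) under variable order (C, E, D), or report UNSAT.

C=0, E=0, D=0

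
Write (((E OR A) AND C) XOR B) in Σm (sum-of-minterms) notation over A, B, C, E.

Σm(3, 4, 5, 6, 10, 11, 12, 13) = (NOT A AND NOT B AND C AND E) OR (NOT A AND B AND NOT C AND NOT E) OR (NOT A AND B AND NOT C AND E) OR (NOT A AND B AND C AND NOT E) OR (A AND NOT B AND C AND NOT E) OR (A AND NOT B AND C AND E) OR (A AND B AND NOT C AND NOT E) OR (A AND B AND NOT C AND E)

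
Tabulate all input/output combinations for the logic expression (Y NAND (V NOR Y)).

V | Y | Output
--------------
0 | 0 | 1
0 | 1 | 1
1 | 0 | 1
1 | 1 | 1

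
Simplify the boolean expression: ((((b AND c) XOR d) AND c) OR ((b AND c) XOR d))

By absorption (E OR (E AND v) = E):
= ((b AND c) XOR d)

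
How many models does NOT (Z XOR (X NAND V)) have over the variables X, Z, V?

Satisfying assignments: (0,1,0), (0,1,1), (1,0,1), (1,1,0)
Count: 4 out of 8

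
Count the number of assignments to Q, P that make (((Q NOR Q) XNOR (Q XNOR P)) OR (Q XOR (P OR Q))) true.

Satisfying assignments: (0,0), (0,1), (1,0)
Count: 3 out of 4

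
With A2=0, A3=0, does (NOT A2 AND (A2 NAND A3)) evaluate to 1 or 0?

Substituting: (NOT 0 AND (0 NAND 0))
= 1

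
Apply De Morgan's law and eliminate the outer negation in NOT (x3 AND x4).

NOT x3 OR NOT x4
De Morgan's: NOT(AND of terms) = OR of negations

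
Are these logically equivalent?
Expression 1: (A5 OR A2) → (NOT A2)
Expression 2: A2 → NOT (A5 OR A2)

Yes, Contrapositive is always equivalent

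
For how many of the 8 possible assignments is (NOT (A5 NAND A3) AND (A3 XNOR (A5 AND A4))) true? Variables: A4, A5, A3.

Satisfying assignments: (1,1,1)
Count: 1 out of 8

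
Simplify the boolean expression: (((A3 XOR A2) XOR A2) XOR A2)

By XOR self-cancellation ((E XOR v) XOR v = E):
= (A3 XOR A2)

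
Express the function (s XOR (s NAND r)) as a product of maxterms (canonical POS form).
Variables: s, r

ΠM(2) = (NOT s OR r)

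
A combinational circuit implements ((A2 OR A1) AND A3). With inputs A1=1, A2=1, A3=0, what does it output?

Substituting: ((1 OR 1) AND 0)
= 0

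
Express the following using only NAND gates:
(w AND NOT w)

((w NAND (w NAND w)) NAND (w NAND (w NAND w)))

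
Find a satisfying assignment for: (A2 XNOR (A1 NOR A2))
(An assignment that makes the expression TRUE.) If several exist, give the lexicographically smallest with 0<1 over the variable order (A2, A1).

A2=0, A1=1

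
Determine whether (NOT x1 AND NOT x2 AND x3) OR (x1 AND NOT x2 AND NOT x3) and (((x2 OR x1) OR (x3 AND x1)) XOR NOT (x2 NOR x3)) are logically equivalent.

Yes, they are equivalent — the two output columns agree on all 8 assignments:
x1 | x2 | x3 | Expression 1 | Expression 2
------------------------------------------
0 | 0 | 0 | 0 | 0
0 | 0 | 1 | 1 | 1
0 | 1 | 0 | 0 | 0
0 | 1 | 1 | 0 | 0
1 | 0 | 0 | 1 | 1
1 | 0 | 1 | 0 | 0
1 | 1 | 0 | 0 | 0
1 | 1 | 1 | 0 | 0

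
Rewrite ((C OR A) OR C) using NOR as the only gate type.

((((C NOR A) NOR (C NOR A)) NOR C) NOR (((C NOR A) NOR (C NOR A)) NOR C))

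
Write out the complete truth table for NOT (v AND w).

w | v | Output
--------------
0 | 0 | 1
0 | 1 | 1
1 | 0 | 1
1 | 1 | 0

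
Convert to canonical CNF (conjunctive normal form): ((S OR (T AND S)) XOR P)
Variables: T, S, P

(T OR S OR P) AND (T OR NOT S OR NOT P) AND (NOT T OR S OR P) AND (NOT T OR NOT S OR NOT P)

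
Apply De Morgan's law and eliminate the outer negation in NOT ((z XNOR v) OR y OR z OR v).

NOT (z XNOR v) AND NOT y AND NOT z AND NOT v
De Morgan's: NOT(OR of terms) = AND of negations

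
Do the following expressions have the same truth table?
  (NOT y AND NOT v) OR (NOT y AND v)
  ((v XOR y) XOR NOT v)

Yes, they are equivalent — the two output columns agree on all 4 assignments:
y | v | Expression 1 | Expression 2
-----------------------------------
0 | 0 | 1 | 1
0 | 1 | 1 | 1
1 | 0 | 0 | 0
1 | 1 | 0 | 0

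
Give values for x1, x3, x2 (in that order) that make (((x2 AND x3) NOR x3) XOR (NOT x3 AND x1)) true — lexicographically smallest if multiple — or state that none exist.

x1=0, x3=0, x2=0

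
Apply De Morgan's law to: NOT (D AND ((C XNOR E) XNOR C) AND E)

NOT D OR NOT ((C XNOR E) XNOR C) OR NOT E
De Morgan's: NOT(AND of terms) = OR of negations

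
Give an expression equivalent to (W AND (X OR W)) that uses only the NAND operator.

((W NAND ((X NAND X) NAND (W NAND W))) NAND (W NAND ((X NAND X) NAND (W NAND W))))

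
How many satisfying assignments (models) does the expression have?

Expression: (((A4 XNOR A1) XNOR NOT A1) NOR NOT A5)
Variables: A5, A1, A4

Satisfying assignments: (1,0,1), (1,1,1)
Count: 2 out of 8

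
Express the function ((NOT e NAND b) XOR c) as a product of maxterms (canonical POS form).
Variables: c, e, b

ΠM(1, 4, 6, 7) = (c OR e OR NOT b) AND (NOT c OR e OR b) AND (NOT c OR NOT e OR b) AND (NOT c OR NOT e OR NOT b)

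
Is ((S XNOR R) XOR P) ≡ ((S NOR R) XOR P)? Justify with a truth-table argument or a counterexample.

No. Counterexample: with P=0, R=1, S=1, Expression 1 = 1 but Expression 2 = 0.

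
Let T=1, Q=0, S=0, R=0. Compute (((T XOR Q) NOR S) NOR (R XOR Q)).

Substituting: (((1 XOR 0) NOR 0) NOR (0 XOR 0))
= 1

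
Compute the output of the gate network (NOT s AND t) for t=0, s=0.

Substituting: (NOT 0 AND 0)
= 0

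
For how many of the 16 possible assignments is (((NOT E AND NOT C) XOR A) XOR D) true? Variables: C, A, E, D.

Satisfying assignments: (0,0,0,0), (0,0,1,1), (0,1,0,1), (0,1,1,0), (1,0,0,1), (1,0,1,1), (1,1,0,0), (1,1,1,0)
Count: 8 out of 16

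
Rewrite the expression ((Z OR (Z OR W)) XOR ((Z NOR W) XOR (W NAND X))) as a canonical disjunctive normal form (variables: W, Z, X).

(W AND NOT Z AND X) OR (W AND Z AND X)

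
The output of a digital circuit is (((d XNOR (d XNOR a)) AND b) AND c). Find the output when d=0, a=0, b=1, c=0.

Substituting: (((0 XNOR (0 XNOR 0)) AND 1) AND 0)
= 0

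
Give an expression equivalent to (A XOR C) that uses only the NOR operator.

((((A NOR C) NOR (A NOR C)) NOR ((A NOR C) NOR (A NOR C))) NOR ((((A NOR A) NOR (C NOR C)) NOR ((A NOR A) NOR (C NOR C))) NOR (((A NOR A) NOR (C NOR C)) NOR ((A NOR A) NOR (C NOR C)))))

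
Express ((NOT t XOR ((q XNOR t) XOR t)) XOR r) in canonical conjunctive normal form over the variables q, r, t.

(q OR r OR t) AND (q OR NOT r OR NOT t) AND (NOT q OR r OR NOT t) AND (NOT q OR NOT r OR t)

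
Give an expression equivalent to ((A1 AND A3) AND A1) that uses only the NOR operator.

((((A1 NOR A1) NOR (A3 NOR A3)) NOR ((A1 NOR A1) NOR (A3 NOR A3))) NOR (A1 NOR A1))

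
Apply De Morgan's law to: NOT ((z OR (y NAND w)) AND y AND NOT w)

NOT (z OR (y NAND w)) OR NOT y OR w
De Morgan's: NOT(AND of terms) = OR of negations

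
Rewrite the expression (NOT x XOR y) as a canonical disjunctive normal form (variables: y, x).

(NOT y AND NOT x) OR (y AND x)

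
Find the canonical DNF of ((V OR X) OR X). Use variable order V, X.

(NOT V AND X) OR (V AND NOT X) OR (V AND X)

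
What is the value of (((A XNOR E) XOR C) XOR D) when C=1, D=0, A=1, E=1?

Substituting: (((1 XNOR 1) XOR 1) XOR 0)
= 0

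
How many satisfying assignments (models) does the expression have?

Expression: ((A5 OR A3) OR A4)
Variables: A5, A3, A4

Satisfying assignments: (0,0,1), (0,1,0), (0,1,1), (1,0,0), (1,0,1), (1,1,0), (1,1,1)
Count: 7 out of 8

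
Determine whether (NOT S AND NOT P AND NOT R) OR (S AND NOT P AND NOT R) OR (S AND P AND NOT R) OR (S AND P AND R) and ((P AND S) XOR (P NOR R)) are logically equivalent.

Yes, they are equivalent — the two output columns agree on all 8 assignments:
S | P | R | Expression 1 | Expression 2
---------------------------------------
0 | 0 | 0 | 1 | 1
0 | 0 | 1 | 0 | 0
0 | 1 | 0 | 0 | 0
0 | 1 | 1 | 0 | 0
1 | 0 | 0 | 1 | 1
1 | 0 | 1 | 0 | 0
1 | 1 | 0 | 1 | 1
1 | 1 | 1 | 1 | 1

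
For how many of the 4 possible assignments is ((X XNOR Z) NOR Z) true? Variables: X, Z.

Satisfying assignments: (1,0)
Count: 1 out of 4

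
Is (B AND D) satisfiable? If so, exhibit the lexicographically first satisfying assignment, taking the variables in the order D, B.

D=1, B=1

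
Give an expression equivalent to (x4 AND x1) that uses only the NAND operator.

((x4 NAND x1) NAND (x4 NAND x1))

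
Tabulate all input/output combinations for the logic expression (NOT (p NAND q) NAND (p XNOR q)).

p | q | Output
--------------
0 | 0 | 1
0 | 1 | 1
1 | 0 | 1
1 | 1 | 0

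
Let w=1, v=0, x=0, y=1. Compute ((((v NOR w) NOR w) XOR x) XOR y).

Substituting: ((((0 NOR 1) NOR 1) XOR 0) XOR 1)
= 1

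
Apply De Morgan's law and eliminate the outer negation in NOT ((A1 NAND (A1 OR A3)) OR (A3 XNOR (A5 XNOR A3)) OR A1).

NOT (A1 NAND (A1 OR A3)) AND NOT (A3 XNOR (A5 XNOR A3)) AND NOT A1
De Morgan's: NOT(OR of terms) = AND of negations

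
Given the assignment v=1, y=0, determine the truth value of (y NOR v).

Substituting: (0 NOR 1)
= 0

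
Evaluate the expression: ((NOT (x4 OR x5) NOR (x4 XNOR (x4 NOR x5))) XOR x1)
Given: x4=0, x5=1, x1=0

Substituting: ((NOT (0 OR 1) NOR (0 XNOR (0 NOR 1))) XOR 0)
= 0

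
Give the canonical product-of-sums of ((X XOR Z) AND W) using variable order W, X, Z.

ΠM(0, 1, 2, 3, 4, 7) = (W OR X OR Z) AND (W OR X OR NOT Z) AND (W OR NOT X OR Z) AND (W OR NOT X OR NOT Z) AND (NOT W OR X OR Z) AND (NOT W OR NOT X OR NOT Z)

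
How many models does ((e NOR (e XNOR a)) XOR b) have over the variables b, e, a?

Satisfying assignments: (0,0,1), (1,0,0), (1,1,0), (1,1,1)
Count: 4 out of 8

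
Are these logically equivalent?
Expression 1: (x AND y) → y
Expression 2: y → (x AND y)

No, Converse is not equivalent to original (counterexample: x=0, v=0, y=1)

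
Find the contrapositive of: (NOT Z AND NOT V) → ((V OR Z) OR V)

Contrapositive: NOT ((V OR Z) OR V) → NOT (NOT Z AND NOT V)
Note: A statement and its contrapositive are logically equivalent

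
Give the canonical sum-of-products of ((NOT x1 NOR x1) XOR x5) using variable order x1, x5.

Σm(1, 3) = (NOT x1 AND x5) OR (x1 AND x5)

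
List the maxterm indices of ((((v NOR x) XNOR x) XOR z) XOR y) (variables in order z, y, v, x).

ΠM(0, 1, 3, 6, 10, 12, 13, 15) = (z OR y OR v OR x) AND (z OR y OR v OR NOT x) AND (z OR y OR NOT v OR NOT x) AND (z OR NOT y OR NOT v OR x) AND (NOT z OR y OR NOT v OR x) AND (NOT z OR NOT y OR v OR x) AND (NOT z OR NOT y OR v OR NOT x) AND (NOT z OR NOT y OR NOT v OR NOT x)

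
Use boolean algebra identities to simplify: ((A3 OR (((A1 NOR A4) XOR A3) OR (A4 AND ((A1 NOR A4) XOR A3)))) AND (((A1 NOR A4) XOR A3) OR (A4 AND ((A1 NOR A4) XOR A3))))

By absorption (E AND (E OR v) = E) then absorption (E OR (E AND v) = E):
= ((A1 NOR A4) XOR A3)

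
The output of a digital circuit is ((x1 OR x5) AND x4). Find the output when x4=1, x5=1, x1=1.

Substituting: ((1 OR 1) AND 1)
= 1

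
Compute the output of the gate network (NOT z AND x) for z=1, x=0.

Substituting: (NOT 1 AND 0)
= 0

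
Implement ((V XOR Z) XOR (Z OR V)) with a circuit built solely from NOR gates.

((((((((V NOR Z) NOR (V NOR Z)) NOR ((V NOR Z) NOR (V NOR Z))) NOR ((((V NOR V) NOR (Z NOR Z)) NOR ((V NOR V) NOR (Z NOR Z))) NOR (((V NOR V) NOR (Z NOR Z)) NOR ((V NOR V) NOR (Z NOR Z))))) NOR ((Z NOR V) NOR (Z NOR V))) NOR (((((V NOR Z) NOR (V NOR Z)) NOR ((V NOR Z) NOR (V NOR Z))) NOR ((((V NOR V) NOR (Z NOR Z)) NOR ((V NOR V) NOR (Z NOR Z))) NOR (((V NOR V) NOR (Z NOR Z)) NOR ((V NOR V) NOR (Z NOR Z))))) NOR ((Z NOR V) NOR (Z NOR V)))) NOR ((((((V NOR Z) NOR (V NOR Z)) NOR ((V NOR Z) NOR (V NOR Z))) NOR ((((V NOR V) NOR (Z NOR Z)) NOR ((V NOR V) NOR (Z NOR Z))) NOR (((V NOR V) NOR (Z NOR Z)) NOR ((V NOR V) NOR (Z NOR Z))))) NOR ((Z NOR V) NOR (Z NOR V))) NOR (((((V NOR Z) NOR (V NOR Z)) NOR ((V NOR Z) NOR (V NOR Z))) NOR ((((V NOR V) NOR (Z NOR Z)) NOR ((V NOR V) NOR (Z NOR Z))) NOR (((V NOR V) NOR (Z NOR Z)) NOR ((V NOR V) NOR (Z NOR Z))))) NOR ((Z NOR V) NOR (Z NOR V))))) NOR ((((((((V NOR Z) NOR (V NOR Z)) NOR ((V NOR Z) NOR (V NOR Z))) NOR ((((V NOR V) NOR (Z NOR Z)) NOR ((V NOR V) NOR (Z NOR Z))) NOR (((V NOR V) NOR (Z NOR Z)) NOR ((V NOR V) NOR (Z NOR Z))))) NOR ((((V NOR Z) NOR (V NOR Z)) NOR ((V NOR Z) NOR (V NOR Z))) NOR ((((V NOR V) NOR (Z NOR Z)) NOR ((V NOR V) NOR (Z NOR Z))) NOR (((V NOR V) NOR (Z NOR Z)) NOR ((V NOR V) NOR (Z NOR Z)))))) NOR (((Z NOR V) NOR (Z NOR V)) NOR ((Z NOR V) NOR (Z NOR V)))) NOR ((((((V NOR Z) NOR (V NOR Z)) NOR ((V NOR Z) NOR (V NOR Z))) NOR ((((V NOR V) NOR (Z NOR Z)) NOR ((V NOR V) NOR (Z NOR Z))) NOR (((V NOR V) NOR (Z NOR Z)) NOR ((V NOR V) NOR (Z NOR Z))))) NOR ((((V NOR Z) NOR (V NOR Z)) NOR ((V NOR Z) NOR (V NOR Z))) NOR ((((V NOR V) NOR (Z NOR Z)) NOR ((V NOR V) NOR (Z NOR Z))) NOR (((V NOR V) NOR (Z NOR Z)) NOR ((V NOR V) NOR (Z NOR Z)))))) NOR (((Z NOR V) NOR (Z NOR V)) NOR ((Z NOR V) NOR (Z NOR V))))) NOR (((((((V NOR Z) NOR (V NOR Z)) NOR ((V NOR Z) NOR (V NOR Z))) NOR ((((V NOR V) NOR (Z NOR Z)) NOR ((V NOR V) NOR (Z NOR Z))) NOR (((V NOR V) NOR (Z NOR Z)) NOR ((V NOR V) NOR (Z NOR Z))))) NOR ((((V NOR Z) NOR (V NOR Z)) NOR ((V NOR Z) NOR (V NOR Z))) NOR ((((V NOR V) NOR (Z NOR Z)) NOR ((V NOR V) NOR (Z NOR Z))) NOR (((V NOR V) NOR (Z NOR Z)) NOR ((V NOR V) NOR (Z NOR Z)))))) NOR (((Z NOR V) NOR (Z NOR V)) NOR ((Z NOR V) NOR (Z NOR V)))) NOR ((((((V NOR Z) NOR (V NOR Z)) NOR ((V NOR Z) NOR (V NOR Z))) NOR ((((V NOR V) NOR (Z NOR Z)) NOR ((V NOR V) NOR (Z NOR Z))) NOR (((V NOR V) NOR (Z NOR Z)) NOR ((V NOR V) NOR (Z NOR Z))))) NOR ((((V NOR Z) NOR (V NOR Z)) NOR ((V NOR Z) NOR (V NOR Z))) NOR ((((V NOR V) NOR (Z NOR Z)) NOR ((V NOR V) NOR (Z NOR Z))) NOR (((V NOR V) NOR (Z NOR Z)) NOR ((V NOR V) NOR (Z NOR Z)))))) NOR (((Z NOR V) NOR (Z NOR V)) NOR ((Z NOR V) NOR (Z NOR V)))))))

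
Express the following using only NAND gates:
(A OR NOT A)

((A NAND A) NAND ((A NAND A) NAND (A NAND A)))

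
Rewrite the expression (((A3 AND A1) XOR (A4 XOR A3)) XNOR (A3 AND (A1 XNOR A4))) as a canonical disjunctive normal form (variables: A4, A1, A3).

(NOT A4 AND NOT A1 AND NOT A3) OR (NOT A4 AND NOT A1 AND A3) OR (NOT A4 AND A1 AND NOT A3) OR (NOT A4 AND A1 AND A3) OR (A4 AND NOT A1 AND A3) OR (A4 AND A1 AND A3)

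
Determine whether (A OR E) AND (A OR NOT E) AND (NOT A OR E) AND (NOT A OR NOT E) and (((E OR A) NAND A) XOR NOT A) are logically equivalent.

Yes, they are equivalent — the two output columns agree on all 4 assignments:
A | E | Expression 1 | Expression 2
-----------------------------------
0 | 0 | 0 | 0
0 | 1 | 0 | 0
1 | 0 | 0 | 0
1 | 1 | 0 | 0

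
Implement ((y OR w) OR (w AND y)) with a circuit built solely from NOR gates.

((((y NOR w) NOR (y NOR w)) NOR ((w NOR w) NOR (y NOR y))) NOR (((y NOR w) NOR (y NOR w)) NOR ((w NOR w) NOR (y NOR y))))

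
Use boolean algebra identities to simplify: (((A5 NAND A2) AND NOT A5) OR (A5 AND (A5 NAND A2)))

By distribution ((E AND v) OR (E AND NOT v) = E):
= (A5 NAND A2)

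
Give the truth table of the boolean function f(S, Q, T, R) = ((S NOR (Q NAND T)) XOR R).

S | Q | T | R | Output
----------------------
0 | 0 | 0 | 0 | 0
0 | 0 | 0 | 1 | 1
0 | 0 | 1 | 0 | 0
0 | 0 | 1 | 1 | 1
0 | 1 | 0 | 0 | 0
0 | 1 | 0 | 1 | 1
0 | 1 | 1 | 0 | 1
0 | 1 | 1 | 1 | 0
1 | 0 | 0 | 0 | 0
1 | 0 | 0 | 1 | 1
1 | 0 | 1 | 0 | 0
1 | 0 | 1 | 1 | 1
1 | 1 | 0 | 0 | 0
1 | 1 | 0 | 1 | 1
1 | 1 | 1 | 0 | 0
1 | 1 | 1 | 1 | 1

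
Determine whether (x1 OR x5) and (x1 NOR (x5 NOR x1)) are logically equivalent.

No. Counterexample: with x5=0, x1=1, Expression 1 = 1 but Expression 2 = 0.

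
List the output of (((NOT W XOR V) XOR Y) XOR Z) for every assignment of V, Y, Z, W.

V | Y | Z | W | Output
----------------------
0 | 0 | 0 | 0 | 1
0 | 0 | 0 | 1 | 0
0 | 0 | 1 | 0 | 0
0 | 0 | 1 | 1 | 1
0 | 1 | 0 | 0 | 0
0 | 1 | 0 | 1 | 1
0 | 1 | 1 | 0 | 1
0 | 1 | 1 | 1 | 0
1 | 0 | 0 | 0 | 0
1 | 0 | 0 | 1 | 1
1 | 0 | 1 | 0 | 1
1 | 0 | 1 | 1 | 0
1 | 1 | 0 | 0 | 1
1 | 1 | 0 | 1 | 0
1 | 1 | 1 | 0 | 0
1 | 1 | 1 | 1 | 1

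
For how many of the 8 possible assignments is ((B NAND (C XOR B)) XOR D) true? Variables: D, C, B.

Satisfying assignments: (0,0,0), (0,1,0), (0,1,1), (1,0,1)
Count: 4 out of 8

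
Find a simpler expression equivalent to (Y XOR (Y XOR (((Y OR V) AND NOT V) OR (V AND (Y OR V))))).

By XOR self-cancellation ((E XOR v) XOR v = E) then distribution ((E AND v) OR (E AND NOT v) = E):
= (Y OR V)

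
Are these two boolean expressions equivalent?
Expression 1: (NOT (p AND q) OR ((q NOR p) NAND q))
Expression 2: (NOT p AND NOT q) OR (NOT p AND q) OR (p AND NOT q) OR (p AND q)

Yes, they are equivalent — the two output columns agree on all 4 assignments:
p | q | Expression 1 | Expression 2
-----------------------------------
0 | 0 | 1 | 1
0 | 1 | 1 | 1
1 | 0 | 1 | 1
1 | 1 | 1 | 1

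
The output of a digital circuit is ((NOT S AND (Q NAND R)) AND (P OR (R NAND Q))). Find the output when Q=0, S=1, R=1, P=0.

Substituting: ((NOT 1 AND (0 NAND 1)) AND (0 OR (1 NAND 0)))
= 0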